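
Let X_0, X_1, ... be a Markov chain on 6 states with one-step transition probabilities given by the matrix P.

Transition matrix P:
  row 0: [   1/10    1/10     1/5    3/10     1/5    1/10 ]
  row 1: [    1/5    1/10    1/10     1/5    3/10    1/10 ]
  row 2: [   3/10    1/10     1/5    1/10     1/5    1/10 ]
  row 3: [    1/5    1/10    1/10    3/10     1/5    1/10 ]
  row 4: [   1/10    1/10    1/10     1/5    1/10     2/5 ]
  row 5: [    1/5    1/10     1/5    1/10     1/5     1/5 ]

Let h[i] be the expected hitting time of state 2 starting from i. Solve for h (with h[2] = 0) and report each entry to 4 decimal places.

h = [6.7883, 7.4506, 0.0000, 7.4671, 7.3025, 6.6374]

First-step conditioning: h[2] = 0; for i ≠ 2, h[i] = 1 + Σ_k P[i][k]·h[k].
  h[0] = 1 + 1/10·h[0] + 1/10·h[1] + 3/10·h[3] + 1/5·h[4] + 1/10·h[5]
  h[1] = 1 + 1/5·h[0] + 1/10·h[1] + 1/5·h[3] + 3/10·h[4] + 1/10·h[5]
  h[3] = 1 + 1/5·h[0] + 1/10·h[1] + 3/10·h[3] + 1/5·h[4] + 1/10·h[5]
  h[4] = 1 + 1/10·h[0] + 1/10·h[1] + 1/5·h[3] + 1/10·h[4] + 2/5·h[5]
  h[5] = 1 + 1/5·h[0] + 1/10·h[1] + 1/10·h[3] + 1/5·h[4] + 1/5·h[5]
Solving the 5×5 linear system over states ≠ 2 gives exactly h = [12375/1823, 27165/3646, 0, 27225/3646, 26625/3646, 12100/1823] (h[2] = 0 is the target).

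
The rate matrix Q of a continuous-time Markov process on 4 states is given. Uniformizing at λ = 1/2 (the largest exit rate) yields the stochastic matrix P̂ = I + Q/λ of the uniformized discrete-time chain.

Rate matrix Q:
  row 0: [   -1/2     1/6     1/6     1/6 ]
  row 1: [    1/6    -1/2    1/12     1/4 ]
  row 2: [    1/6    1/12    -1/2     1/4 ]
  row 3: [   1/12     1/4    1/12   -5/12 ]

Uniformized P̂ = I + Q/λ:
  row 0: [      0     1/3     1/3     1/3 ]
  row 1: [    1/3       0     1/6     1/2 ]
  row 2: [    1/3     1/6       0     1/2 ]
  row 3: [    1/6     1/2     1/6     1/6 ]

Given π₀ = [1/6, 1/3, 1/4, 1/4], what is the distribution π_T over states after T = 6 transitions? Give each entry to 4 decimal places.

t=0: π = [0.1667, 0.3333, 0.2500, 0.2500]
t=1: π = [0.2361, 0.2222, 0.1528, 0.3889]
t=2: π = [0.1898, 0.2986, 0.1806, 0.3310]
t=3: π = [0.2149, 0.2589, 0.1682, 0.3580]
t=4: π = [0.2020, 0.2787, 0.1744, 0.3448]
t=5: π = [0.2085, 0.2688, 0.1713, 0.3514]
t=6: π = [0.2053, 0.2737, 0.1729, 0.3481]

π = [0.2053, 0.2737, 0.1729, 0.3481]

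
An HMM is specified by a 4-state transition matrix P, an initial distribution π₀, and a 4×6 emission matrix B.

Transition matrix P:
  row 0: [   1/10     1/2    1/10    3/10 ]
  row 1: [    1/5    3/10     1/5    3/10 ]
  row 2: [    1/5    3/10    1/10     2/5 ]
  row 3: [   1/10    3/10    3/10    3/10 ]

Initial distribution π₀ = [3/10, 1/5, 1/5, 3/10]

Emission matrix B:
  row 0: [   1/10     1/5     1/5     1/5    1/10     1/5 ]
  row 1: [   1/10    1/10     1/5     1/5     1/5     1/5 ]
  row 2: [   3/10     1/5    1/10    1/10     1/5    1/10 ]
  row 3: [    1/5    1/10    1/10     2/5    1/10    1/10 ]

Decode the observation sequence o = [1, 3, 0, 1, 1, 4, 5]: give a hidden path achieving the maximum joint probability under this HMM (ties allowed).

t=0: δ = [6.000e-02, 2.000e-02, 4.000e-02, 3.000e-02]  (obs o_0=1)
t=1: δ = [1.600e-03, 6.000e-03, 9.000e-04, 7.200e-03]  ψ = [2, 0, 3, 0]  (obs o_1=3)
t=2: δ = [1.200e-04, 2.160e-04, 6.480e-04, 4.320e-04]  ψ = [1, 3, 3, 3]  (obs o_2=0)
t=3: δ = [2.592e-05, 1.944e-05, 2.592e-05, 2.592e-05]  ψ = [2, 2, 3, 2]  (obs o_3=1)
t=4: δ = [1.037e-06, 1.296e-06, 1.555e-06, 1.037e-06]  ψ = [2, 0, 3, 2]  (obs o_4=1)
t=5: δ = [3.110e-08, 1.037e-07, 6.221e-08, 6.221e-08]  ψ = [2, 0, 3, 2]  (obs o_5=4)
t=6: δ = [4.147e-09, 6.221e-09, 2.074e-09, 3.110e-09]  ψ = [1, 1, 1, 1]  (obs o_6=5)
backtrack: best end state = 1; path = [0, 3, 3, 2, 0, 1, 1]

path = [0, 3, 3, 2, 0, 1, 1]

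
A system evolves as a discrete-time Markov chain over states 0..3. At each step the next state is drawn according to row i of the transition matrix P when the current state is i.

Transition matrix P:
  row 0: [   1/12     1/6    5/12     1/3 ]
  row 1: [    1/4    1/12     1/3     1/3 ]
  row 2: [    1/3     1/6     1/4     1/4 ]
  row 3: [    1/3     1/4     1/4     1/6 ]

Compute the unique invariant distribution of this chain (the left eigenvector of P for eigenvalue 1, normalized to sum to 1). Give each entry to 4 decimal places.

π = [0.2551, 0.1741, 0.3070, 0.2638]

Balance equations π_j = Σ_i π_i·P[i][j]:
  π_0 = 1/12·π_0 + 1/4·π_1 + 1/3·π_2 + 1/3·π_3
  π_1 = 1/6·π_0 + 1/12·π_1 + 1/6·π_2 + 1/4·π_3
  π_2 = 5/12·π_0 + 1/3·π_1 + 1/4·π_2 + 1/4·π_3
  normalize: π_0 + π_1 + π_2 + π_3 = 1
Solving the linear system gives exactly π = [643/2521, 439/2521, 774/2521, 665/2521].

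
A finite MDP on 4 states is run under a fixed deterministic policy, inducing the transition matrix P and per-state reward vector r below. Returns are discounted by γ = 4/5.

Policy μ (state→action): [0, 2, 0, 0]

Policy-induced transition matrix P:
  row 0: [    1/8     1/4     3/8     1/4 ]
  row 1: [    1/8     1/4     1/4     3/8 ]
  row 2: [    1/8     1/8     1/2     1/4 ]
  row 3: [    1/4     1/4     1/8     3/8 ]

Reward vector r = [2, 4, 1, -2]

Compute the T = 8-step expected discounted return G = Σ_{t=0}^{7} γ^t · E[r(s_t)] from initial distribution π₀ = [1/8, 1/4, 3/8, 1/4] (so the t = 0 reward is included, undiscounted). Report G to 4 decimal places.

G = 3.7947

t=0: π = [0.1250, 0.2500, 0.3750, 0.2500], E[r] = 1.1250, γ^t·E[r] = 1.125000, running G = 1.125000
t=1: π = [0.1563, 0.2031, 0.3281, 0.3125], E[r] = 0.8281, γ^t·E[r] = 0.662500, running G = 1.787500
t=2: π = [0.1641, 0.2090, 0.3125, 0.3145], E[r] = 0.8477, γ^t·E[r] = 0.542500, running G = 2.330000
t=3: π = [0.1643, 0.2109, 0.3093, 0.3154], E[r] = 0.8508, γ^t·E[r] = 0.435625, running G = 2.765625
t=4: π = [0.1644, 0.2113, 0.3084, 0.3158], E[r] = 0.8510, γ^t·E[r] = 0.348588, running G = 3.114213
t=5: π = [0.1645, 0.2114, 0.3082, 0.3159], E[r] = 0.8511, γ^t·E[r] = 0.278900, running G = 3.393113
t=6: π = [0.1645, 0.2115, 0.3081, 0.3159], E[r] = 0.8512, γ^t·E[r] = 0.223128, running G = 3.616240
t=7: π = [0.1645, 0.2115, 0.3081, 0.3159], E[r] = 0.8512, γ^t·E[r] = 0.178504, running G = 3.794744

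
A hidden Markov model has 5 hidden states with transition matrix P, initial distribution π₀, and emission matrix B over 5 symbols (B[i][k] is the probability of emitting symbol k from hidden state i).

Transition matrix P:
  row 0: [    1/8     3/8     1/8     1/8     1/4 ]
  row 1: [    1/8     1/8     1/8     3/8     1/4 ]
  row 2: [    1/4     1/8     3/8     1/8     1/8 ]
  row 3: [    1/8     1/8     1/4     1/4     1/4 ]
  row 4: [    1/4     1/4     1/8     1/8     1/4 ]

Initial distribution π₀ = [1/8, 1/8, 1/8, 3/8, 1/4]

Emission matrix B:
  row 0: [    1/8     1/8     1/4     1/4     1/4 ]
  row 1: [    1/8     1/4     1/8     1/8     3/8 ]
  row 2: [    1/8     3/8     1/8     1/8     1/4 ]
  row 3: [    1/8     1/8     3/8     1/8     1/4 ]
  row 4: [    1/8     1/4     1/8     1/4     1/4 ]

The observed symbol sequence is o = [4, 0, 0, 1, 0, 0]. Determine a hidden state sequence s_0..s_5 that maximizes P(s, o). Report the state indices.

path = [3, 2, 2, 2, 2, 2]

t=0: δ = [3.125e-02, 4.688e-02, 3.125e-02, 9.375e-02, 6.250e-02]  (obs o_0=4)
t=1: δ = [1.953e-03, 1.953e-03, 2.930e-03, 2.930e-03, 2.930e-03]  ψ = [4, 4, 3, 3, 3]  (obs o_1=0)
t=2: δ = [9.155e-05, 9.155e-05, 1.373e-04, 9.155e-05, 9.155e-05]  ψ = [2, 0, 2, 1, 3]  (obs o_2=0)
t=3: δ = [4.292e-06, 8.583e-06, 1.931e-05, 4.292e-06, 5.722e-06]  ψ = [2, 0, 2, 1, 0]  (obs o_3=1)
t=4: δ = [6.035e-07, 3.017e-07, 9.052e-07, 4.023e-07, 3.017e-07]  ψ = [2, 2, 2, 1, 2]  (obs o_4=0)
t=5: δ = [2.829e-08, 2.829e-08, 4.243e-08, 1.414e-08, 1.886e-08]  ψ = [2, 0, 2, 1, 0]  (obs o_5=0)
backtrack: best end state = 2; path = [3, 2, 2, 2, 2, 2]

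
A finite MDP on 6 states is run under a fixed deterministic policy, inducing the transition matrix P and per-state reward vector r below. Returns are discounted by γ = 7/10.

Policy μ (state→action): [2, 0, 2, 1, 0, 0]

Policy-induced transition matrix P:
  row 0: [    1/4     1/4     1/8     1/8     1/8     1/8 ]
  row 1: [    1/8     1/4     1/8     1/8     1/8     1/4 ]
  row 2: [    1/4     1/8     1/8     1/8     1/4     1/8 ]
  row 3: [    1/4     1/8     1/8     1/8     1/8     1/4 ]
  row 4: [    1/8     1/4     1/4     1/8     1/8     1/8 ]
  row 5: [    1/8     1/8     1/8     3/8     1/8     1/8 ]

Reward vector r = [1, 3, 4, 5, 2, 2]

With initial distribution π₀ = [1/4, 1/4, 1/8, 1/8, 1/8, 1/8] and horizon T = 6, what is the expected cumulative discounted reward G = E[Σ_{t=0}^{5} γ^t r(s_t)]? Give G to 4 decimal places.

G = 8.0269

t=0: π = [0.2500, 0.2500, 0.1250, 0.1250, 0.1250, 0.1250], E[r] = 2.6250, γ^t·E[r] = 2.625000, running G = 2.625000
t=1: π = [0.1875, 0.2031, 0.1406, 0.1563, 0.1406, 0.1719], E[r] = 2.7656, γ^t·E[r] = 1.935938, running G = 4.560938
t=2: π = [0.1855, 0.1914, 0.1426, 0.1680, 0.1426, 0.1699], E[r] = 2.7949, γ^t·E[r] = 1.369512, running G = 5.930449
t=3: π = [0.1870, 0.1899, 0.1428, 0.1675, 0.1428, 0.1699], E[r] = 2.7910, γ^t·E[r] = 0.957318, running G = 6.887768
t=4: π = [0.1872, 0.1900, 0.1429, 0.1675, 0.1429, 0.1697], E[r] = 2.7910, γ^t·E[r] = 0.670108, running G = 7.557876
t=5: π = [0.1872, 0.1900, 0.1429, 0.1674, 0.1429, 0.1697], E[r] = 2.7908, γ^t·E[r] = 0.469047, running G = 8.026923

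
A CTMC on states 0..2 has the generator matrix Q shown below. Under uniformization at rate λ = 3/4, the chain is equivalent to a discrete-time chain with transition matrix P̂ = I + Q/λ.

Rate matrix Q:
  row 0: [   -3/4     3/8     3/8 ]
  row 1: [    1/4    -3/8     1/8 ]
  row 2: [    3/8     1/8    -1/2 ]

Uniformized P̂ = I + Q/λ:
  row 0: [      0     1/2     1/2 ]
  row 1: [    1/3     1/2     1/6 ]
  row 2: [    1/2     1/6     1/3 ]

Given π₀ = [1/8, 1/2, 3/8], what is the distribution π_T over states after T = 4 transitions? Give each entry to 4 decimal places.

π = [0.2842, 0.3972, 0.3186]

t=0: π = [0.1250, 0.5000, 0.3750]
t=1: π = [0.3542, 0.3750, 0.2708]
t=2: π = [0.2604, 0.4097, 0.3299]
t=3: π = [0.3015, 0.3900, 0.3084]
t=4: π = [0.2842, 0.3972, 0.3186]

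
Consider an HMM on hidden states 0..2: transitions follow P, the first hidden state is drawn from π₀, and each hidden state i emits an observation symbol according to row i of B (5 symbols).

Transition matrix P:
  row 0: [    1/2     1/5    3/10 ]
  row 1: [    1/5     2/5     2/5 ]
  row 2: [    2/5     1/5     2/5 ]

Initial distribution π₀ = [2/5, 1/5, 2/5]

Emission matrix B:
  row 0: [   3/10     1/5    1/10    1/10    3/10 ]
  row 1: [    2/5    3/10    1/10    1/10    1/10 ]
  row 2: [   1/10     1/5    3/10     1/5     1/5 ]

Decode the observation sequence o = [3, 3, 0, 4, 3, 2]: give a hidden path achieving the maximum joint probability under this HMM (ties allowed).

t=0: δ = [4.000e-02, 2.000e-02, 8.000e-02]  (obs o_0=3)
t=1: δ = [3.200e-03, 1.600e-03, 6.400e-03]  ψ = [2, 2, 2]  (obs o_1=3)
t=2: δ = [7.680e-04, 5.120e-04, 2.560e-04]  ψ = [2, 2, 2]  (obs o_2=0)
t=3: δ = [1.152e-04, 2.048e-05, 4.608e-05]  ψ = [0, 1, 0]  (obs o_3=4)
t=4: δ = [5.760e-06, 2.304e-06, 6.912e-06]  ψ = [0, 0, 0]  (obs o_4=3)
t=5: δ = [2.880e-07, 1.382e-07, 8.294e-07]  ψ = [0, 2, 2]  (obs o_5=2)
backtrack: best end state = 2; path = [2, 2, 0, 0, 2, 2]

path = [2, 2, 0, 0, 2, 2]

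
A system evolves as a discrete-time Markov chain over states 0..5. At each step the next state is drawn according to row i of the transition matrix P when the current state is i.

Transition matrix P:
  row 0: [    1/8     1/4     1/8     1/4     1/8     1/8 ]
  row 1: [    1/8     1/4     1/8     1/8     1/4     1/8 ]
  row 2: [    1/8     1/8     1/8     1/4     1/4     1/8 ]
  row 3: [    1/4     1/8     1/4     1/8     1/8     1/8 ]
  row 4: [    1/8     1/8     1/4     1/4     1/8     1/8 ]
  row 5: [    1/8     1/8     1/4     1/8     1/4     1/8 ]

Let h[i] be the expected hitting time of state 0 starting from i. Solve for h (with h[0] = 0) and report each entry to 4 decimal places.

h = [0.0000, 6.8153, 6.7088, 5.9634, 6.7088, 6.8020]

First-step conditioning: h[0] = 0; for i ≠ 0, h[i] = 1 + Σ_k P[i][k]·h[k].
  h[1] = 1 + 1/4·h[1] + 1/8·h[2] + 1/8·h[3] + 1/4·h[4] + 1/8·h[5]
  h[2] = 1 + 1/8·h[1] + 1/8·h[2] + 1/4·h[3] + 1/4·h[4] + 1/8·h[5]
  h[3] = 1 + 1/8·h[1] + 1/4·h[2] + 1/8·h[3] + 1/8·h[4] + 1/8·h[5]
  h[4] = 1 + 1/8·h[1] + 1/4·h[2] + 1/4·h[3] + 1/8·h[4] + 1/8·h[5]
  h[5] = 1 + 1/8·h[1] + 1/4·h[2] + 1/8·h[3] + 1/4·h[4] + 1/8·h[5]
Solving the 5×5 linear system over states ≠ 0 gives exactly h = [0, 4096/601, 4032/601, 3584/601, 4032/601, 4088/601] (h[0] = 0 is the target).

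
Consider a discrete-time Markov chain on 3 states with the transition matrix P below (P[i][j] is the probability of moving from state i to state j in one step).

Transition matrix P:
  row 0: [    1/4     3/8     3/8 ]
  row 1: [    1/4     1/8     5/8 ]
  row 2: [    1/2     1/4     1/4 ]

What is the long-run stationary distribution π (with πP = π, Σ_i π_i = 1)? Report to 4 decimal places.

π = [0.3478, 0.2609, 0.3913]

Balance equations π_j = Σ_i π_i·P[i][j]:
  π_0 = 1/4·π_0 + 1/4·π_1 + 1/2·π_2
  π_1 = 3/8·π_0 + 1/8·π_1 + 1/4·π_2
  normalize: π_0 + π_1 + π_2 = 1
Solving the linear system gives exactly π = [8/23, 6/23, 9/23].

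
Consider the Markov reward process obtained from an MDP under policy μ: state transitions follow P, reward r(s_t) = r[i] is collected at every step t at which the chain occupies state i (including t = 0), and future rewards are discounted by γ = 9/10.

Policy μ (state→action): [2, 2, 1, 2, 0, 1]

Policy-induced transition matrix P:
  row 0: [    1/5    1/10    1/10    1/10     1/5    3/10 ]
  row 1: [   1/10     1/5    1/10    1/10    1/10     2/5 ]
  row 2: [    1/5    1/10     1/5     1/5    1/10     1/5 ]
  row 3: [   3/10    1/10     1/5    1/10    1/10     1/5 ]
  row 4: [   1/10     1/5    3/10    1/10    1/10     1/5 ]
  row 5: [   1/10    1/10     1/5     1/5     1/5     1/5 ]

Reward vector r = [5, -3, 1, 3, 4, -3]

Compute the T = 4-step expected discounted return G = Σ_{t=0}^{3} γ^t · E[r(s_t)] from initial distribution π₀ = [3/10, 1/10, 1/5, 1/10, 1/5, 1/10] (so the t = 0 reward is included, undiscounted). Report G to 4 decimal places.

t=0: π = [0.3000, 0.1000, 0.2000, 0.1000, 0.2000, 0.1000], E[r] = 2.2000, γ^t·E[r] = 2.200000, running G = 2.200000
t=1: π = [0.1700, 0.1300, 0.1800, 0.1300, 0.1400, 0.2500], E[r] = 0.8400, γ^t·E[r] = 0.756000, running G = 2.956000
t=2: π = [0.1610, 0.1270, 0.1840, 0.1430, 0.1420, 0.2430], E[r] = 0.8760, γ^t·E[r] = 0.709560, running G = 3.665560
t=3: π = [0.1631, 0.1269, 0.1854, 0.1427, 0.1404, 0.2415], E[r] = 0.8854, γ^t·E[r] = 0.645457, running G = 4.311017

G = 4.3110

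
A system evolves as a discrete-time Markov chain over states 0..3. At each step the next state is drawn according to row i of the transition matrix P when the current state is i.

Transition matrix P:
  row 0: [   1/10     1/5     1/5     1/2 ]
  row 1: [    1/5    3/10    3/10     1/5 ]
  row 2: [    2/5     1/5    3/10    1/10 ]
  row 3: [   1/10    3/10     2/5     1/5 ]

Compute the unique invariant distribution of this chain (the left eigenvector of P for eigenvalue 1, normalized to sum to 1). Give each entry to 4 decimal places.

π = [0.2154, 0.2483, 0.3019, 0.2344]

Balance equations π_j = Σ_i π_i·P[i][j]:
  π_0 = 1/10·π_0 + 1/5·π_1 + 2/5·π_2 + 1/10·π_3
  π_1 = 1/5·π_0 + 3/10·π_1 + 1/5·π_2 + 3/10·π_3
  π_2 = 1/5·π_0 + 3/10·π_1 + 3/10·π_2 + 2/5·π_3
  normalize: π_0 + π_1 + π_2 + π_3 = 1
Solving the linear system gives exactly π = [249/1156, 287/1156, 349/1156, 271/1156].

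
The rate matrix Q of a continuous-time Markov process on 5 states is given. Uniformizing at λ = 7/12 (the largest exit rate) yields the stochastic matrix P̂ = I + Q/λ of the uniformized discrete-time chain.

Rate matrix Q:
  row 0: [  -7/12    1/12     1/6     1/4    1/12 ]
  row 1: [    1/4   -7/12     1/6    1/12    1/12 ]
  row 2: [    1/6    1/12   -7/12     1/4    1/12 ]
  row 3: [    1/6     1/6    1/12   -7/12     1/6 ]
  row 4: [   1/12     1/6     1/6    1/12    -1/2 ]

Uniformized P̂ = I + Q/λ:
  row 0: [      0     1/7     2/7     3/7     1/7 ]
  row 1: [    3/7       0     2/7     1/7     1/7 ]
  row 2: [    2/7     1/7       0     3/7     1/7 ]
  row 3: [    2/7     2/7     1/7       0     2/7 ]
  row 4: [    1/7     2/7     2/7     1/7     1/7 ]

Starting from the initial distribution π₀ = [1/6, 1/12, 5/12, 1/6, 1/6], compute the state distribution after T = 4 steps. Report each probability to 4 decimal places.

π = [0.2224, 0.1764, 0.1956, 0.2291, 0.1765]

t=0: π = [0.1667, 0.0833, 0.4167, 0.1667, 0.1667]
t=1: π = [0.2262, 0.1786, 0.1429, 0.2857, 0.1667]
t=2: π = [0.2228, 0.1820, 0.2041, 0.2075, 0.1837]
t=3: π = [0.2218, 0.1727, 0.1978, 0.2352, 0.1725]
t=4: π = [0.2224, 0.1764, 0.1956, 0.2291, 0.1765]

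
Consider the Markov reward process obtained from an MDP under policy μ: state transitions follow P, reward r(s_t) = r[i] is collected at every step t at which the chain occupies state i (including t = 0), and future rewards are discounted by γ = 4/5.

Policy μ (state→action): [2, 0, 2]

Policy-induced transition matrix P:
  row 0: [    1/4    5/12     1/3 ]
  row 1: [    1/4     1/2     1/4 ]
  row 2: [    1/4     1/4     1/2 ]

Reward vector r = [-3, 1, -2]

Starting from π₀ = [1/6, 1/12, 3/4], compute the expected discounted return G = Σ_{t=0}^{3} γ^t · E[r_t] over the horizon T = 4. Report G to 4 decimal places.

G = -4.3000

t=0: π = [0.1667, 0.0833, 0.7500], E[r] = -1.9167, γ^t·E[r] = -1.916667, running G = -1.916667
t=1: π = [0.2500, 0.2986, 0.4514], E[r] = -1.3542, γ^t·E[r] = -1.083333, running G = -3.000000
t=2: π = [0.2500, 0.3663, 0.3837], E[r] = -1.1510, γ^t·E[r] = -0.736667, running G = -3.736667
t=3: π = [0.2500, 0.3832, 0.3668], E[r] = -1.1003, γ^t·E[r] = -0.563333, running G = -4.300000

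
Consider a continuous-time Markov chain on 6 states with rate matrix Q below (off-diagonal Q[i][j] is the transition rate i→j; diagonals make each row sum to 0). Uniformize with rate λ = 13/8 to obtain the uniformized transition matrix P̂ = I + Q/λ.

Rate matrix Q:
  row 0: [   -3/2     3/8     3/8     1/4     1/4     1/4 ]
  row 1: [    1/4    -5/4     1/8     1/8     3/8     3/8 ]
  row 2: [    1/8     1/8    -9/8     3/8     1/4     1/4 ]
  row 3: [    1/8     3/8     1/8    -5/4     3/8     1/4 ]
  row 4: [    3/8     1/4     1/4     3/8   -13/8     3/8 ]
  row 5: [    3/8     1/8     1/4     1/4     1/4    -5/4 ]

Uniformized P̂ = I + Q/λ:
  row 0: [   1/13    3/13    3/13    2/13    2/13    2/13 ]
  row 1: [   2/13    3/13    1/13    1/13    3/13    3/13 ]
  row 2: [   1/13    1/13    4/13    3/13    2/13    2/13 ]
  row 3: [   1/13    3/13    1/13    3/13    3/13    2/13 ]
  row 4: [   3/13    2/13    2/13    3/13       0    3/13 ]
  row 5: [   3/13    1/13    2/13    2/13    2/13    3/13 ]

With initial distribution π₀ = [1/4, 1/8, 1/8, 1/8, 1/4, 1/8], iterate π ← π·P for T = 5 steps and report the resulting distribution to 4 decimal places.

π = [0.1433, 0.1638, 0.1636, 0.1797, 0.1562, 0.1933]

t=0: π = [0.2500, 0.1250, 0.1250, 0.1250, 0.2500, 0.1250]
t=1: π = [0.1442, 0.1731, 0.1731, 0.1827, 0.1346, 0.1923]
t=2: π = [0.1405, 0.1642, 0.1642, 0.1783, 0.1605, 0.1923]
t=3: π = [0.1438, 0.1636, 0.1636, 0.1799, 0.1555, 0.1936]
t=4: π = [0.1432, 0.1639, 0.1637, 0.1796, 0.1563, 0.1933]
t=5: π = [0.1433, 0.1638, 0.1636, 0.1797, 0.1562, 0.1933]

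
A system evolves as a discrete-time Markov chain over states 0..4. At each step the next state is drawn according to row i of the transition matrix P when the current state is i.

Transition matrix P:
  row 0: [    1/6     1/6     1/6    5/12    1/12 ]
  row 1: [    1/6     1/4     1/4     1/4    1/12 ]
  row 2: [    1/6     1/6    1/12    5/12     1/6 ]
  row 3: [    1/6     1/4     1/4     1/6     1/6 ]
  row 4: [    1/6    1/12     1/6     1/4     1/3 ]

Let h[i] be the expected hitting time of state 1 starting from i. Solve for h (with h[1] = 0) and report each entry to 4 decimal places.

h = [5.5923, 0.0000, 5.6456, 5.2692, 6.2854]

First-step conditioning: h[1] = 0; for i ≠ 1, h[i] = 1 + Σ_k P[i][k]·h[k].
  h[0] = 1 + 1/6·h[0] + 1/6·h[2] + 5/12·h[3] + 1/12·h[4]
  h[2] = 1 + 1/6·h[0] + 1/12·h[2] + 5/12·h[3] + 1/6·h[4]
  h[3] = 1 + 1/6·h[0] + 1/4·h[2] + 1/6·h[3] + 1/6·h[4]
  h[4] = 1 + 1/6·h[0] + 1/6·h[2] + 1/4·h[3] + 1/3·h[4]
Solving the 4×4 linear system over states ≠ 1 gives exactly h = [10698/1913, 0, 10800/1913, 10080/1913, 12024/1913] (h[1] = 0 is the target).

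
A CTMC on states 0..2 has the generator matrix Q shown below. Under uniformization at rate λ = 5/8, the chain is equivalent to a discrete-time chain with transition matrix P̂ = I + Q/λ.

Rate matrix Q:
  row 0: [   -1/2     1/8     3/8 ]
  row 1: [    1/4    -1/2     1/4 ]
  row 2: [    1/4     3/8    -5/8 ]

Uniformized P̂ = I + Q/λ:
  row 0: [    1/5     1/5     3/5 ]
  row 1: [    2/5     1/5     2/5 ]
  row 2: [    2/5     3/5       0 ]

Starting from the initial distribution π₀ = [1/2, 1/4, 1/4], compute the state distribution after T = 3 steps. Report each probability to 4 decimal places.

π = [0.3320, 0.3200, 0.3480]

t=0: π = [0.5000, 0.2500, 0.2500]
t=1: π = [0.3000, 0.3000, 0.4000]
t=2: π = [0.3400, 0.3600, 0.3000]
t=3: π = [0.3320, 0.3200, 0.3480]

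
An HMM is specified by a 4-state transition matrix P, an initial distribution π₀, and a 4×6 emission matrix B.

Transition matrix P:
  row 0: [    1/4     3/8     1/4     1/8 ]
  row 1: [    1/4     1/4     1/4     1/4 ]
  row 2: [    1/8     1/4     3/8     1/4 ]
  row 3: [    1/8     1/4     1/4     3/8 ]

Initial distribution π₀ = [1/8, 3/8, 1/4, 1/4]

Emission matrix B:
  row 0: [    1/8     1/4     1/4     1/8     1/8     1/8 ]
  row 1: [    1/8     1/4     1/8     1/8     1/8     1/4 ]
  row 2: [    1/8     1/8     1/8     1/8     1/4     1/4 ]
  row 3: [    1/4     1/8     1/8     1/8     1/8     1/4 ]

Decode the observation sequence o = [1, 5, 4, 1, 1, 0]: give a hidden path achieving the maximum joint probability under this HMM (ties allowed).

path = [1, 2, 2, 1, 1, 3]

t=0: δ = [3.125e-02, 9.375e-02, 3.125e-02, 3.125e-02]  (obs o_0=1)
t=1: δ = [2.930e-03, 5.859e-03, 5.859e-03, 5.859e-03]  ψ = [1, 1, 1, 1]  (obs o_1=5)
t=2: δ = [1.831e-04, 1.831e-04, 5.493e-04, 2.747e-04]  ψ = [1, 1, 2, 3]  (obs o_2=4)
t=3: δ = [1.717e-05, 3.433e-05, 2.575e-05, 1.717e-05]  ψ = [2, 2, 2, 2]  (obs o_3=1)
t=4: δ = [2.146e-06, 2.146e-06, 1.207e-06, 1.073e-06]  ψ = [1, 1, 2, 1]  (obs o_4=1)
t=5: δ = [6.706e-08, 1.006e-07, 6.706e-08, 1.341e-07]  ψ = [0, 0, 0, 1]  (obs o_5=0)
backtrack: best end state = 3; path = [1, 2, 2, 1, 1, 3]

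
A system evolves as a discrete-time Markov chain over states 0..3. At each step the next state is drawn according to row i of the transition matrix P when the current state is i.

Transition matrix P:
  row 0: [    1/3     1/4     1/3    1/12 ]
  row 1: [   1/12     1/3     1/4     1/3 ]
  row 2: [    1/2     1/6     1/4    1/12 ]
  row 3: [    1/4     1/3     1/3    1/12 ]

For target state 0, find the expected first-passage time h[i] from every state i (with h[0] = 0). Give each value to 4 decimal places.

h = [0.0000, 4.3399, 2.7036, 3.6522]

First-step conditioning: h[0] = 0; for i ≠ 0, h[i] = 1 + Σ_k P[i][k]·h[k].
  h[1] = 1 + 1/3·h[1] + 1/4·h[2] + 1/3·h[3]
  h[2] = 1 + 1/6·h[1] + 1/4·h[2] + 1/12·h[3]
  h[3] = 1 + 1/3·h[1] + 1/3·h[2] + 1/12·h[3]
Solving the 3×3 linear system over states ≠ 0 gives exactly h = [0, 1098/253, 684/253, 84/23] (h[0] = 0 is the target).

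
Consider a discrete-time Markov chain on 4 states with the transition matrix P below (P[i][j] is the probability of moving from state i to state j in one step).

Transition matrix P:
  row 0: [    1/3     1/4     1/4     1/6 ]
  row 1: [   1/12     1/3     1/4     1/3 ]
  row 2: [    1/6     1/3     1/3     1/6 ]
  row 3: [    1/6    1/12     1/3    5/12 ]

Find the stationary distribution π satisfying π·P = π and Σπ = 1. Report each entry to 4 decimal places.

Balance equations π_j = Σ_i π_i·P[i][j]:
  π_0 = 1/3·π_0 + 1/12·π_1 + 1/6·π_2 + 1/6·π_3
  π_1 = 1/4·π_0 + 1/3·π_1 + 1/3·π_2 + 1/12·π_3
  π_2 = 1/4·π_0 + 1/4·π_1 + 1/3·π_2 + 1/3·π_3
  normalize: π_0 + π_1 + π_2 + π_3 = 1
Solving the linear system gives exactly π = [66/377, 94/377, 337/1131, 314/1131].

π = [0.1751, 0.2493, 0.2980, 0.2776]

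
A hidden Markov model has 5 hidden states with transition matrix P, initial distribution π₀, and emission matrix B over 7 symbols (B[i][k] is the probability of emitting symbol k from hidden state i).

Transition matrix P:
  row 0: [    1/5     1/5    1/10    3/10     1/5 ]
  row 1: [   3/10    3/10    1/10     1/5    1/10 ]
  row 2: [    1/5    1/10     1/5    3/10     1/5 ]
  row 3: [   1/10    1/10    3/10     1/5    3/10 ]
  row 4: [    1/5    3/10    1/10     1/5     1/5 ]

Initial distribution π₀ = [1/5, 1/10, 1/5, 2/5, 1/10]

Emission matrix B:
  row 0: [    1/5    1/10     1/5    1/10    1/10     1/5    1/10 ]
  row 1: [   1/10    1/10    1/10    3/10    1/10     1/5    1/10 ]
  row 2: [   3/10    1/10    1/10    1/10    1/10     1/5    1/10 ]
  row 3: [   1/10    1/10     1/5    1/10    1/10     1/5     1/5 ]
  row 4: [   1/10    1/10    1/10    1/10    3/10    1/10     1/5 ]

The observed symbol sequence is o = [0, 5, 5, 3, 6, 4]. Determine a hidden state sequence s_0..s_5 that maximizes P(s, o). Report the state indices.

path = [2, 3, 4, 1, 3, 4]

t=0: δ = [4.000e-02, 1.000e-02, 6.000e-02, 4.000e-02, 1.000e-02]  (obs o_0=0)
t=1: δ = [2.400e-03, 1.600e-03, 2.400e-03, 3.600e-03, 1.200e-03]  ψ = [2, 0, 2, 2, 2]  (obs o_1=5)
t=2: δ = [9.600e-05, 9.600e-05, 2.160e-04, 1.440e-04, 1.080e-04]  ψ = [0, 0, 3, 0, 3]  (obs o_2=5)
t=3: δ = [4.320e-06, 9.720e-06, 4.320e-06, 6.480e-06, 4.320e-06]  ψ = [2, 4, 2, 2, 2]  (obs o_3=3)
t=4: δ = [2.916e-07, 2.916e-07, 1.944e-07, 3.888e-07, 3.888e-07]  ψ = [1, 1, 3, 1, 3]  (obs o_4=6)
t=5: δ = [8.748e-09, 1.166e-08, 1.166e-08, 8.748e-09, 3.499e-08]  ψ = [1, 4, 3, 0, 3]  (obs o_5=4)
backtrack: best end state = 4; path = [2, 3, 4, 1, 3, 4]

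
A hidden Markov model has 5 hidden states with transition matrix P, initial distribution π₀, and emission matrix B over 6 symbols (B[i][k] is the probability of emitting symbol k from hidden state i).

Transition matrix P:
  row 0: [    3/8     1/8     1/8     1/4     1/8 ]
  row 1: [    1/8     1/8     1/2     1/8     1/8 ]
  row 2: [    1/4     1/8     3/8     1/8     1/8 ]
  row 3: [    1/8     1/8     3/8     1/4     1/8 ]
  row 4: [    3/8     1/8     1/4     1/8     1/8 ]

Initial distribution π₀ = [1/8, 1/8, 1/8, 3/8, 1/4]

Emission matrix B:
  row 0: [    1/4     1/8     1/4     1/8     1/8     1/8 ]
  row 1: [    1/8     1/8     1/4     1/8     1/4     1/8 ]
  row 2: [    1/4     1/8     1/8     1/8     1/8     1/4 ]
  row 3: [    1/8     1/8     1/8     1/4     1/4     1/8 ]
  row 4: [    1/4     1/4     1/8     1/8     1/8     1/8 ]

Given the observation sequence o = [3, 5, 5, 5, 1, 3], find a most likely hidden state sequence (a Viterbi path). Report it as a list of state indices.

path = [3, 2, 2, 2, 2, 2]

t=0: δ = [1.562e-02, 1.562e-02, 1.562e-02, 9.375e-02, 3.125e-02]  (obs o_0=3)
t=1: δ = [1.465e-03, 1.465e-03, 8.789e-03, 2.930e-03, 1.465e-03]  ψ = [3, 3, 3, 3, 3]  (obs o_1=5)
t=2: δ = [2.747e-04, 1.373e-04, 8.240e-04, 1.373e-04, 1.373e-04]  ψ = [2, 2, 2, 2, 2]  (obs o_2=5)
t=3: δ = [2.575e-05, 1.287e-05, 7.725e-05, 1.287e-05, 1.287e-05]  ψ = [2, 2, 2, 2, 2]  (obs o_3=5)
t=4: δ = [2.414e-06, 1.207e-06, 3.621e-06, 1.207e-06, 2.414e-06]  ψ = [2, 2, 2, 2, 2]  (obs o_4=1)
t=5: δ = [1.132e-07, 5.658e-08, 1.697e-07, 1.509e-07, 5.658e-08]  ψ = [0, 2, 2, 0, 2]  (obs o_5=3)
backtrack: best end state = 2; path = [3, 2, 2, 2, 2, 2]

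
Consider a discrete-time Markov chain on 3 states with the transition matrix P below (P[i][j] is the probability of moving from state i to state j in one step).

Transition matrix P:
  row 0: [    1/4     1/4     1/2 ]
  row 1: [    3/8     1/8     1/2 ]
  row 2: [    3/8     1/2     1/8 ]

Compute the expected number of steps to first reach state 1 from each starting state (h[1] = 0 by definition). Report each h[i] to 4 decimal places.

h = [2.9333, 0.0000, 2.4000]

First-step conditioning: h[1] = 0; for i ≠ 1, h[i] = 1 + Σ_k P[i][k]·h[k].
  h[0] = 1 + 1/4·h[0] + 1/2·h[2]
  h[2] = 1 + 3/8·h[0] + 1/8·h[2]
Solving the 2×2 linear system over states ≠ 1 gives exactly h = [44/15, 0, 12/5] (h[1] = 0 is the target).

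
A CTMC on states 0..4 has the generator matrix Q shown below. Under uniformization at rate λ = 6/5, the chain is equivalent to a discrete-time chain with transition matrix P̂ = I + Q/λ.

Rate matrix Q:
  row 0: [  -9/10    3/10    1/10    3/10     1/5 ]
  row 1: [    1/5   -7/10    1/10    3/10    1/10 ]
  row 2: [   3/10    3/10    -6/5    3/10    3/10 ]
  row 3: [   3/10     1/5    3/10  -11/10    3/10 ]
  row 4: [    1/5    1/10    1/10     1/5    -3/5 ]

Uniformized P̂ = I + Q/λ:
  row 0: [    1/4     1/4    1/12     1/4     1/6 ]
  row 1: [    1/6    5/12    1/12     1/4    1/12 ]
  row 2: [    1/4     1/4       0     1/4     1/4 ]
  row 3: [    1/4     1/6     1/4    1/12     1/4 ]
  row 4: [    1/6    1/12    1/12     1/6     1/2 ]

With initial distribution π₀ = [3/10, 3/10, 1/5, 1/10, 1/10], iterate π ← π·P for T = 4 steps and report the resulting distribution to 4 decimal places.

t=0: π = [0.3000, 0.3000, 0.2000, 0.1000, 0.1000]
t=1: π = [0.2167, 0.2750, 0.0833, 0.2250, 0.2000]
t=2: π = [0.2104, 0.2438, 0.1139, 0.1958, 0.2361]
t=3: π = [0.2100, 0.2350, 0.1065, 0.1977, 0.2509]
t=4: π = [0.2095, 0.2309, 0.1074, 0.1961, 0.2561]

π = [0.2095, 0.2309, 0.1074, 0.1961, 0.2561]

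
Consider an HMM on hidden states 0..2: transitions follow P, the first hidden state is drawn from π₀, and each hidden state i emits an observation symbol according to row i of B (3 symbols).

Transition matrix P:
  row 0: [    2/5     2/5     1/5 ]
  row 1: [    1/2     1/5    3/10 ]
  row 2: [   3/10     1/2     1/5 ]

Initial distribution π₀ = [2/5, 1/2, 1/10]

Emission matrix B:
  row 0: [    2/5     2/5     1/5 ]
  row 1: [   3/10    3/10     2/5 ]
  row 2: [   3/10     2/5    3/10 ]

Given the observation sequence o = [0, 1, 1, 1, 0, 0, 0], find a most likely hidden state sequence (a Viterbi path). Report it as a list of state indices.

t=0: δ = [1.600e-01, 1.500e-01, 3.000e-02]  (obs o_0=0)
t=1: δ = [3.000e-02, 1.920e-02, 1.800e-02]  ψ = [1, 0, 1]  (obs o_1=1)
t=2: δ = [4.800e-03, 3.600e-03, 2.400e-03]  ψ = [0, 0, 0]  (obs o_2=1)
t=3: δ = [7.680e-04, 5.760e-04, 4.320e-04]  ψ = [0, 0, 1]  (obs o_3=1)
t=4: δ = [1.229e-04, 9.216e-05, 5.184e-05]  ψ = [0, 0, 1]  (obs o_4=0)
t=5: δ = [1.966e-05, 1.475e-05, 8.294e-06]  ψ = [0, 0, 1]  (obs o_5=0)
t=6: δ = [3.146e-06, 2.359e-06, 1.327e-06]  ψ = [0, 0, 1]  (obs o_6=0)
backtrack: best end state = 0; path = [1, 0, 0, 0, 0, 0, 0]

path = [1, 0, 0, 0, 0, 0, 0]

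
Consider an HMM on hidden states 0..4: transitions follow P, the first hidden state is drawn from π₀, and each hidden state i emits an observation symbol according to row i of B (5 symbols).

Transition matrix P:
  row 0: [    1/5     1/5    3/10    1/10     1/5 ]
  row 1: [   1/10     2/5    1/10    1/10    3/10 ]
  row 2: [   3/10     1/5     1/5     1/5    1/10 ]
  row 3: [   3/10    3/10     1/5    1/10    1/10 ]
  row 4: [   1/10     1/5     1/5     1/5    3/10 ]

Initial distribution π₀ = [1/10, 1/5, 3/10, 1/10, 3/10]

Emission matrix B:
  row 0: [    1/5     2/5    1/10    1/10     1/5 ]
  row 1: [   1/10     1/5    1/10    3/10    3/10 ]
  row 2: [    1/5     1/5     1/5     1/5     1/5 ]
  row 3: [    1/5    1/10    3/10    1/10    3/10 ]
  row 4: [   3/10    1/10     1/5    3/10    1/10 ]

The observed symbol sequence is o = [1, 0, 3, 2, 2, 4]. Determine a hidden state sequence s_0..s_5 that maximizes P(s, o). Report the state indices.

path = [1, 4, 4, 4, 3, 1]

t=0: δ = [4.000e-02, 4.000e-02, 6.000e-02, 1.000e-02, 3.000e-02]  (obs o_0=1)
t=1: δ = [3.600e-03, 1.600e-03, 2.400e-03, 2.400e-03, 3.600e-03]  ψ = [2, 1, 0, 2, 1]  (obs o_1=0)
t=2: δ = [7.200e-05, 2.160e-04, 2.160e-04, 7.200e-05, 3.240e-04]  ψ = [0, 0, 0, 4, 4]  (obs o_2=3)
t=3: δ = [6.480e-06, 8.640e-06, 1.296e-05, 1.944e-05, 1.944e-05]  ψ = [2, 1, 4, 4, 4]  (obs o_3=2)
t=4: δ = [5.832e-07, 5.832e-07, 7.776e-07, 1.166e-06, 1.166e-06]  ψ = [3, 3, 3, 4, 4]  (obs o_4=2)
t=5: δ = [6.998e-08, 1.050e-07, 4.666e-08, 6.998e-08, 3.499e-08]  ψ = [3, 3, 3, 4, 4]  (obs o_5=4)
backtrack: best end state = 1; path = [1, 4, 4, 4, 3, 1]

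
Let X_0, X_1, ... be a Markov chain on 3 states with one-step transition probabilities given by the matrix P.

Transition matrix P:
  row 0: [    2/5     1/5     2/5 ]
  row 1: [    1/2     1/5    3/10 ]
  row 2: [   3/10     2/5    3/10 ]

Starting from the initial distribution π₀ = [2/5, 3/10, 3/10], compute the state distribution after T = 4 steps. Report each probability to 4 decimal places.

t=0: π = [0.4000, 0.3000, 0.3000]
t=1: π = [0.4000, 0.2600, 0.3400]
t=2: π = [0.3920, 0.2680, 0.3400]
t=3: π = [0.3928, 0.2680, 0.3392]
t=4: π = [0.3929, 0.2678, 0.3393]

π = [0.3929, 0.2678, 0.3393]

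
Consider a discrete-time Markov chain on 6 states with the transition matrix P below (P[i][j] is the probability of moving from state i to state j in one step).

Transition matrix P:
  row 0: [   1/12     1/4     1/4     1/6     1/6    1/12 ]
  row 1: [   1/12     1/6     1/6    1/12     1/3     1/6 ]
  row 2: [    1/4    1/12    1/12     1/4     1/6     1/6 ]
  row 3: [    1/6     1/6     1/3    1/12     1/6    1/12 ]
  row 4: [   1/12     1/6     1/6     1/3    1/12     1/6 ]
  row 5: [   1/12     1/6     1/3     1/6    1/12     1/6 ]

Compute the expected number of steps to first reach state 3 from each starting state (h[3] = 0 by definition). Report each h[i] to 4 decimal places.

h = [5.0768, 5.3801, 4.6713, 0.0000, 4.3041, 5.0826]

First-step conditioning: h[3] = 0; for i ≠ 3, h[i] = 1 + Σ_k P[i][k]·h[k].
  h[0] = 1 + 1/12·h[0] + 1/4·h[1] + 1/4·h[2] + 1/6·h[4] + 1/12·h[5]
  h[1] = 1 + 1/12·h[0] + 1/6·h[1] + 1/6·h[2] + 1/3·h[4] + 1/6·h[5]
  h[2] = 1 + 1/4·h[0] + 1/12·h[1] + 1/12·h[2] + 1/6·h[4] + 1/6·h[5]
  h[4] = 1 + 1/12·h[0] + 1/6·h[1] + 1/6·h[2] + 1/12·h[4] + 1/6·h[5]
  h[5] = 1 + 1/12·h[0] + 1/6·h[1] + 1/3·h[2] + 1/12·h[4] + 1/6·h[5]
Solving the 5×5 linear system over states ≠ 3 gives exactly h = [52428/10327, 55560/10327, 48240/10327, 0, 44448/10327, 52488/10327] (h[3] = 0 is the target).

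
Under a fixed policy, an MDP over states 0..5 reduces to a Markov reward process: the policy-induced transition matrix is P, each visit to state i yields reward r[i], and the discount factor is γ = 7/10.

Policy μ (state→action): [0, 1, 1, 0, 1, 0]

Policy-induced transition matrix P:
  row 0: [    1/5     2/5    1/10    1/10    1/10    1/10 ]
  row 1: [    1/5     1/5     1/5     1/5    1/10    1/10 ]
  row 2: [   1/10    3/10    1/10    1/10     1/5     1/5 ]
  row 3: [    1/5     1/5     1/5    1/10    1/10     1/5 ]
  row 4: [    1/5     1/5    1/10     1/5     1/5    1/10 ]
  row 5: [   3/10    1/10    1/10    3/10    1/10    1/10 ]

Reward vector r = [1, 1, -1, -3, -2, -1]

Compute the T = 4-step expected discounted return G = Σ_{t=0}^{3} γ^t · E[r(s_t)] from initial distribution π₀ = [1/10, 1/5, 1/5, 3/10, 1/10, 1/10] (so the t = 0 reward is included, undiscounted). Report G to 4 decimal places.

G = -1.9953

t=0: π = [0.1000, 0.2000, 0.2000, 0.3000, 0.1000, 0.1000], E[r] = -1.1000, γ^t·E[r] = -1.100000, running G = -1.100000
t=1: π = [0.1900, 0.2300, 0.1500, 0.1500, 0.1300, 0.1500], E[r] = -0.5900, γ^t·E[r] = -0.413000, running G = -1.513000
t=2: π = [0.2000, 0.2380, 0.1380, 0.1660, 0.1280, 0.1300], E[r] = -0.5840, γ^t·E[r] = -0.286160, running G = -1.799160
t=3: π = [0.1992, 0.2408, 0.1404, 0.1626, 0.1266, 0.1304], E[r] = -0.5718, γ^t·E[r] = -0.196127, running G = -1.995287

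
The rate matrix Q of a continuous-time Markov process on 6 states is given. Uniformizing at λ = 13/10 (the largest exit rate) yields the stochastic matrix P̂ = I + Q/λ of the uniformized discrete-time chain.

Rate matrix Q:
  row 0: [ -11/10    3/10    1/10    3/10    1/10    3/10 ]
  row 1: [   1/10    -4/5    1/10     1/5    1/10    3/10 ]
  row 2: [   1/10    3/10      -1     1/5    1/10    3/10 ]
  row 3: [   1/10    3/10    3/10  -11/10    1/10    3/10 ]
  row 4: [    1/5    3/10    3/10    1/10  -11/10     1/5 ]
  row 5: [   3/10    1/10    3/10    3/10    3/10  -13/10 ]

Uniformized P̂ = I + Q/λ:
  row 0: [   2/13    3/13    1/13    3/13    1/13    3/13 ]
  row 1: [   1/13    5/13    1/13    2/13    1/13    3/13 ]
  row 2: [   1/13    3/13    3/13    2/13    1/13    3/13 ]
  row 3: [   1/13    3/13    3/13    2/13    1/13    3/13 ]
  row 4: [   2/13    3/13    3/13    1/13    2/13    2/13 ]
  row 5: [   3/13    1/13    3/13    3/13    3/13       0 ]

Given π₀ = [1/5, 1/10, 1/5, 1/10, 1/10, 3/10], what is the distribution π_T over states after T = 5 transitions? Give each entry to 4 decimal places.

t=0: π = [0.2000, 0.1000, 0.2000, 0.1000, 0.1000, 0.3000]
t=1: π = [0.1462, 0.2000, 0.1846, 0.1846, 0.1308, 0.1538]
t=2: π = [0.1219, 0.2379, 0.1775, 0.1669, 0.1107, 0.1852]
t=3: π = [0.1233, 0.2389, 0.1754, 0.1690, 0.1139, 0.1795]
t=4: π = [0.1228, 0.2399, 0.1750, 0.1684, 0.1133, 0.1806]
t=5: π = [0.1229, 0.2399, 0.1750, 0.1685, 0.1134, 0.1804]

π = [0.1229, 0.2399, 0.1750, 0.1685, 0.1134, 0.1804]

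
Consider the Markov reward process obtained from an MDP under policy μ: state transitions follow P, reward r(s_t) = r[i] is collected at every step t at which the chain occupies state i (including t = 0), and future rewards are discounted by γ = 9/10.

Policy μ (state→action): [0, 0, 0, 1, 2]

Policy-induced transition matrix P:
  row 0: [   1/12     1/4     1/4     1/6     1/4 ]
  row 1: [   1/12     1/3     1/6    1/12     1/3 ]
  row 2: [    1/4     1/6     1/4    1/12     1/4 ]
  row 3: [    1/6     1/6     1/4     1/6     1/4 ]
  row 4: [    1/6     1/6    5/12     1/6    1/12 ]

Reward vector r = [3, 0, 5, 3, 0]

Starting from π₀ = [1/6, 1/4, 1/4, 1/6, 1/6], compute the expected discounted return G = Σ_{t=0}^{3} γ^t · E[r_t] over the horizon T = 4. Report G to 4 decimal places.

t=0: π = [0.1667, 0.2500, 0.2500, 0.1667, 0.1667], E[r] = 2.2500, γ^t·E[r] = 2.250000, running G = 2.250000
t=1: π = [0.1528, 0.2222, 0.2569, 0.1250, 0.2431], E[r] = 2.1181, γ^t·E[r] = 1.906250, running G = 4.156250
t=2: π = [0.1568, 0.2164, 0.2720, 0.1267, 0.2280], E[r] = 2.2106, γ^t·E[r] = 1.790625, running G = 5.946875
t=3: π = [0.1582, 0.2158, 0.2700, 0.1260, 0.2300], E[r] = 2.2024, γ^t·E[r] = 1.605551, running G = 7.552426

G = 7.5524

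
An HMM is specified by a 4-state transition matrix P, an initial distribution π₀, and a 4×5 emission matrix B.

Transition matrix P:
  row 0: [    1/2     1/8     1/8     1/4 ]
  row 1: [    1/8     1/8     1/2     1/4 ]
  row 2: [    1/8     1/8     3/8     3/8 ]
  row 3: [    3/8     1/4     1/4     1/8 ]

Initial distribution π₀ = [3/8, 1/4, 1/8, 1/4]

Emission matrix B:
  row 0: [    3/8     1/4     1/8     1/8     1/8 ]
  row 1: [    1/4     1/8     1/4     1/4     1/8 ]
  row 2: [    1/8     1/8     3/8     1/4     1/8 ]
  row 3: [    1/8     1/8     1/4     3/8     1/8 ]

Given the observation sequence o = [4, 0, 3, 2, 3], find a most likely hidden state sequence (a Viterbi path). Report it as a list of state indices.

t=0: δ = [4.688e-02, 3.125e-02, 1.562e-02, 3.125e-02]  (obs o_0=4)
t=1: δ = [8.789e-03, 1.953e-03, 1.953e-03, 1.465e-03]  ψ = [0, 3, 1, 0]  (obs o_1=0)
t=2: δ = [5.493e-04, 2.747e-04, 2.747e-04, 8.240e-04]  ψ = [0, 0, 0, 0]  (obs o_2=3)
t=3: δ = [3.862e-05, 5.150e-05, 7.725e-05, 3.433e-05]  ψ = [3, 3, 3, 0]  (obs o_3=2)
t=4: δ = [2.414e-06, 2.414e-06, 7.242e-06, 1.086e-05]  ψ = [0, 2, 2, 2]  (obs o_4=3)
backtrack: best end state = 3; path = [0, 0, 3, 2, 3]

path = [0, 0, 3, 2, 3]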